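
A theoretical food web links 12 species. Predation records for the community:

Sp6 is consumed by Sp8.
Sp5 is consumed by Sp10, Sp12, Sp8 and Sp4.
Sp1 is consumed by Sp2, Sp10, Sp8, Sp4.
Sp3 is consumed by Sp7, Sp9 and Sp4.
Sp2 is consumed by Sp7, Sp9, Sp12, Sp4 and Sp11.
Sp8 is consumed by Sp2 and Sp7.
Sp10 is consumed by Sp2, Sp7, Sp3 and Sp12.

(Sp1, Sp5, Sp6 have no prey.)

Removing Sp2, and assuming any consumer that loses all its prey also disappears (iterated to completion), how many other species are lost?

Remove Sp2.
Round 1: Sp11 (all prey gone) → extinct.
No further losses. Total secondary extinctions: 1.

1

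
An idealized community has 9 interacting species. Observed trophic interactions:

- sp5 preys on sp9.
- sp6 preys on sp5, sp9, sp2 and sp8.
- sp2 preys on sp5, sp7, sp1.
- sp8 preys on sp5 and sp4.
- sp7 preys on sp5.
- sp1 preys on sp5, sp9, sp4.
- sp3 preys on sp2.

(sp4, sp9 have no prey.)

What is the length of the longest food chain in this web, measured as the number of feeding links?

4 links

One longest chain: sp9 → sp5 → sp7 → sp2 → sp6.
It has 5 species and 4 links.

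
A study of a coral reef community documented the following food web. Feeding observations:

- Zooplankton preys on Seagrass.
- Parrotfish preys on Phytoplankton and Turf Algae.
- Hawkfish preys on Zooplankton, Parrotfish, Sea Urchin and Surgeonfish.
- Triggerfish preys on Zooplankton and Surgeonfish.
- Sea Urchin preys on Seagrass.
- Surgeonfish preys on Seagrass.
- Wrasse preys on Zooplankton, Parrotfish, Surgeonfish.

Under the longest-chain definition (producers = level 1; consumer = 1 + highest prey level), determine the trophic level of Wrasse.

Seagrass is a producer → level 1.
Zooplankton eats Seagrass → level 2.
Wrasse eats Zooplankton (level 2); other prey at levels: Surgeonfish 2, Parrotfish 2 → level 3.

Trophic level 3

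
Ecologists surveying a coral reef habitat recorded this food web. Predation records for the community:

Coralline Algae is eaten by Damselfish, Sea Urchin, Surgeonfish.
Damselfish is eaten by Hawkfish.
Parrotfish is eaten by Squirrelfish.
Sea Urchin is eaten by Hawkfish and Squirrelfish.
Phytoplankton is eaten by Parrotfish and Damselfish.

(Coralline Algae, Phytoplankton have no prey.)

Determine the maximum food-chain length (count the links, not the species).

2 links

One longest chain: Coralline Algae → Sea Urchin → Squirrelfish.
It has 3 species and 2 links.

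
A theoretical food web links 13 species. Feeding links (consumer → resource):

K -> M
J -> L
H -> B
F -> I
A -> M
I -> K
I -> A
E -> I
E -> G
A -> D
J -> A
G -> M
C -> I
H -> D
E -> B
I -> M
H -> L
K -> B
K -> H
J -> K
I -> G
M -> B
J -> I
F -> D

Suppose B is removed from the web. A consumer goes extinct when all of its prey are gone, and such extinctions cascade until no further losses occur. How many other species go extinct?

Remove B.
Round 1: M (all prey gone) → extinct.
Round 2: G (all prey gone) → extinct.
No further losses. Total secondary extinctions: 2.

2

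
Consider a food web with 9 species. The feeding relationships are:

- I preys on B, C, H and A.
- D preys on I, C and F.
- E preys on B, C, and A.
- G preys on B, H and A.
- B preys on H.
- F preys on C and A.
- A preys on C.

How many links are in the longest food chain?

3 links

One longest chain: C → A → F → D.
It has 4 species and 3 links.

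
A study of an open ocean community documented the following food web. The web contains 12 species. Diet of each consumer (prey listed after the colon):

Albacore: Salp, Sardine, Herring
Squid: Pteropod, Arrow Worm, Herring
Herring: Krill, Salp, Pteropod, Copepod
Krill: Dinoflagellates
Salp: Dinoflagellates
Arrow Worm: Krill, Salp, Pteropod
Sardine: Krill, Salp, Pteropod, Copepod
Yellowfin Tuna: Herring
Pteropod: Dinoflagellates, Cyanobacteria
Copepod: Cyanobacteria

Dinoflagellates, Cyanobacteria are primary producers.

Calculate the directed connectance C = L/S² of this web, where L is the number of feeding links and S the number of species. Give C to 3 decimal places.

C = 0.160

The web has S = 12 species and L = 23 feeding links.
C = L / S² = 23 / 144 = 0.1597 ≈ 0.160.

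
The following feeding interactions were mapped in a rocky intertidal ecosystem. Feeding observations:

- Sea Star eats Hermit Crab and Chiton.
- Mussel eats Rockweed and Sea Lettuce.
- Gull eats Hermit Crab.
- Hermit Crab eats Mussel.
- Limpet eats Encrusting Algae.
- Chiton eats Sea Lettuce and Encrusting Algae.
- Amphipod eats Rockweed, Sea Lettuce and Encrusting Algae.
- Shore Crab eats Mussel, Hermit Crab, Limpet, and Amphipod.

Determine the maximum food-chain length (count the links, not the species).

One longest chain: Rockweed → Mussel → Hermit Crab → Sea Star.
It has 4 species and 3 links.

3 links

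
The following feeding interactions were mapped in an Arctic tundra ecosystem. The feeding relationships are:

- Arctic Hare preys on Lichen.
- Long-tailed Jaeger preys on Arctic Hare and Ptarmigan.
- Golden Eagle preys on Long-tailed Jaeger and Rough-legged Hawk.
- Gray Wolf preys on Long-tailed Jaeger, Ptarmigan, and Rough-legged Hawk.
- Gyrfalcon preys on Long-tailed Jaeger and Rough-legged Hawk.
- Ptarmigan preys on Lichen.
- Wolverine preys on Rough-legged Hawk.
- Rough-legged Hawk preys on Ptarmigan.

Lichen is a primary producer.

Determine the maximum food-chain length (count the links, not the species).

One longest chain: Lichen → Ptarmigan → Long-tailed Jaeger → Gyrfalcon.
It has 4 species and 3 links.

3 links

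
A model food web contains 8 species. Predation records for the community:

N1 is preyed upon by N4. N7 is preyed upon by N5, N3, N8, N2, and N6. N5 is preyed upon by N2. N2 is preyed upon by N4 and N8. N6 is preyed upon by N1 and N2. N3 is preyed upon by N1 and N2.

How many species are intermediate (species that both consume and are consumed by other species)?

Intermediate species (has both prey and predators): N5, N3, N6, N1, N2.
Count: 5.

5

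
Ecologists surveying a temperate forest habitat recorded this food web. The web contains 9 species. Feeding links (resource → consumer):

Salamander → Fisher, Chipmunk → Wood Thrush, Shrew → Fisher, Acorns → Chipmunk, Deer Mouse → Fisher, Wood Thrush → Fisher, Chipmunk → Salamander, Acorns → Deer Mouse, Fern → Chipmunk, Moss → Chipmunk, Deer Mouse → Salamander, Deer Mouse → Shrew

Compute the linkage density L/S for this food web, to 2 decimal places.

There are L = 12 links among S = 9 species.
L/S = 12/9 = 1.3333 ≈ 1.33.

L/S = 1.33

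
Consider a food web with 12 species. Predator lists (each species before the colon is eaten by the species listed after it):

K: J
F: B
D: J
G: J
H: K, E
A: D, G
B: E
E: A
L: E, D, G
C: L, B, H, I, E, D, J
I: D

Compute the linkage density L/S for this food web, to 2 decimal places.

L/S = 1.75

There are L = 21 links among S = 12 species.
L/S = 21/12 = 1.7500 ≈ 1.75.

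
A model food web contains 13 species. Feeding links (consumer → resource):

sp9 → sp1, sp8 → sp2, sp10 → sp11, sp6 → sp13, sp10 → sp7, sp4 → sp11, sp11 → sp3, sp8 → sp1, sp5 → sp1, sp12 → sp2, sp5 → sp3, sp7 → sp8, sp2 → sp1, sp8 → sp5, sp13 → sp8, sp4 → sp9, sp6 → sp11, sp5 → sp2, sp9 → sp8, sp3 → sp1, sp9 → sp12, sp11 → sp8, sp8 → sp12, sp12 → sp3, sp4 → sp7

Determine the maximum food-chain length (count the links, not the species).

5 links

One longest chain: sp1 → sp3 → sp5 → sp8 → sp9 → sp4.
It has 6 species and 5 links.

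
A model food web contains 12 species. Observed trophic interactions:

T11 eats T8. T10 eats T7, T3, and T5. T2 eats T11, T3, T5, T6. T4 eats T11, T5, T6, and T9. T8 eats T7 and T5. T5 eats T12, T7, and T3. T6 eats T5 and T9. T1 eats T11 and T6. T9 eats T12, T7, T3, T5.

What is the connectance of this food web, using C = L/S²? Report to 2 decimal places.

C = 0.17

The web has S = 12 species and L = 25 feeding links.
C = L / S² = 25 / 144 = 0.1736 ≈ 0.17.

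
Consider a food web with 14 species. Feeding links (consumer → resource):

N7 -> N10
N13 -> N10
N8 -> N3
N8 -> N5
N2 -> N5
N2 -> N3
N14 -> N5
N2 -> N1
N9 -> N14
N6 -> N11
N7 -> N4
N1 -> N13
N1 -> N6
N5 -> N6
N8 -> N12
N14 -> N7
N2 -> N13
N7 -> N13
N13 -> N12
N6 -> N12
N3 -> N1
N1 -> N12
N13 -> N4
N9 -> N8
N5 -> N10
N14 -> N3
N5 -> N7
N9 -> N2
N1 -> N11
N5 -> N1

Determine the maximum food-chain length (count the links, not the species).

5 links

One longest chain: N11 → N6 → N1 → N3 → N8 → N9.
It has 6 species and 5 links.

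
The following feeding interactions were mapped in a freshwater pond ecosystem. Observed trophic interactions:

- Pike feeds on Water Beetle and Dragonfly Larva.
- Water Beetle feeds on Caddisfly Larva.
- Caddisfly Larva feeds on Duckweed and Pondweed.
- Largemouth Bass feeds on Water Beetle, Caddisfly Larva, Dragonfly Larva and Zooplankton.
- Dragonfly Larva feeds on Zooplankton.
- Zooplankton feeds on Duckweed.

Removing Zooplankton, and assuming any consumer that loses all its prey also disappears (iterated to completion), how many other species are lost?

Remove Zooplankton.
Round 1: Dragonfly Larva (all prey gone) → extinct.
No further losses. Total secondary extinctions: 1.

1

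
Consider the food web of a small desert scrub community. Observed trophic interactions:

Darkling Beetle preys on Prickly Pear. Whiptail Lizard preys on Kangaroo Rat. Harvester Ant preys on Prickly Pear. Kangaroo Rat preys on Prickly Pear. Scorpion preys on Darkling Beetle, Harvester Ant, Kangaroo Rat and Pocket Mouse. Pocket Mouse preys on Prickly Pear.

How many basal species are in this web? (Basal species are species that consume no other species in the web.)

1

Basal species (no prey listed): Prickly Pear.
Count: 1.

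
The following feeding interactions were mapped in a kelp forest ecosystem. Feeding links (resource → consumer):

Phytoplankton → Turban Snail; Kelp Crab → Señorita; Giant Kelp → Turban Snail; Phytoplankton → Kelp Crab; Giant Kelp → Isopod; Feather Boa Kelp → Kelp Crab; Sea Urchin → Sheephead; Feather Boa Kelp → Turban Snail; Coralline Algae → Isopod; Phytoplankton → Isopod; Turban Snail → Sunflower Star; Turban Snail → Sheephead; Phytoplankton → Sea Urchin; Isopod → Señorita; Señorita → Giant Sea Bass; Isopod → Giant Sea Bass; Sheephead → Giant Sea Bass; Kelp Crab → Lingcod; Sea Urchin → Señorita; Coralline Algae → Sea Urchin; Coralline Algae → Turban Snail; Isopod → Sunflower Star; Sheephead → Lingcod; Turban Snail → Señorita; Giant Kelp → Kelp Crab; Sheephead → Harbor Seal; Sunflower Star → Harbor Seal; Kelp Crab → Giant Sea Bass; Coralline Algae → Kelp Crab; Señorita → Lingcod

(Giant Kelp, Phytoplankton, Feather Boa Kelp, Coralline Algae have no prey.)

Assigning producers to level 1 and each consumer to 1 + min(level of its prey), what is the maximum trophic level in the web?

Producers (level 1): Giant Kelp, Phytoplankton, Feather Boa Kelp, Coralline Algae.
Following each consumer down to its lowest-level prey: Giant Kelp → Turban Snail → Sunflower Star → Harbor Seal (levels 1 through 4).
All prey of Harbor Seal (Sunflower Star 3, Sheephead 3) are at level 3 or above, so Harbor Seal is at level 1 + 3 = 4.
Every consumer has at least one prey at level 3 or below, so none exceeds level 4.

4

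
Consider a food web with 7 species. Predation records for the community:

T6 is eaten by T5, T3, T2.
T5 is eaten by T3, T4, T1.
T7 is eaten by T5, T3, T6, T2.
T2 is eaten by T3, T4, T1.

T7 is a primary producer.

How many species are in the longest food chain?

4 species

One longest chain: T7 → T6 → T2 → T4.
It has 4 species and 3 links.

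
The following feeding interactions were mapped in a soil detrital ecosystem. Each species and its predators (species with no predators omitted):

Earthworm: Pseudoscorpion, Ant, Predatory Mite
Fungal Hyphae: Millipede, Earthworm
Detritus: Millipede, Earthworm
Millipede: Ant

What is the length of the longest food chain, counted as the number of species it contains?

3 species

One longest chain: Fungal Hyphae → Earthworm → Pseudoscorpion.
It has 3 species and 2 links.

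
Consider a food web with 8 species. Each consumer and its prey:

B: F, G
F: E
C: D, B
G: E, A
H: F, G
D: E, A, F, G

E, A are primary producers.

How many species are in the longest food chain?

4 species

One longest chain: E → F → D → C.
It has 4 species and 3 links.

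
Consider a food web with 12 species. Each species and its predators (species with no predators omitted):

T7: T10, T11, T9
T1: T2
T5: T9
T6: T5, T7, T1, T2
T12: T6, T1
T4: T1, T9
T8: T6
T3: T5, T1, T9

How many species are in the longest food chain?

One longest chain: T12 → T6 → T1 → T2.
It has 4 species and 3 links.

4 species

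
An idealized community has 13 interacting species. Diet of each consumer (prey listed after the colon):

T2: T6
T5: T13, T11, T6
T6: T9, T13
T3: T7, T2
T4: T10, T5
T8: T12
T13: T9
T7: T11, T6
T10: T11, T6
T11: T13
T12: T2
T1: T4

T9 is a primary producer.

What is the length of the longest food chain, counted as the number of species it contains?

6 species

One longest chain: T9 → T13 → T11 → T10 → T4 → T1.
It has 6 species and 5 links.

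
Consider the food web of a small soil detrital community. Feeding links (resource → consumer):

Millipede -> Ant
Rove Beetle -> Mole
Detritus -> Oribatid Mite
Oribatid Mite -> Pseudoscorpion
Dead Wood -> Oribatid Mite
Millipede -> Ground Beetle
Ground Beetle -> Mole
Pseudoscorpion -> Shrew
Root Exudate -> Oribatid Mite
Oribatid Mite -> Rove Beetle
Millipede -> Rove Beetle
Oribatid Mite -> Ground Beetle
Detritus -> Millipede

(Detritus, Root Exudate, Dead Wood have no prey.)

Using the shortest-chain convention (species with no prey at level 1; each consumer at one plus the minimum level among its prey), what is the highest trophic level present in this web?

4

Basal resources (level 1): Detritus, Root Exudate, Dead Wood.
Following each consumer down to its lowest-level prey: Detritus → Oribatid Mite → Pseudoscorpion → Shrew (levels 1 through 4).
All prey of Shrew (Pseudoscorpion 3) are at level 3 or above, so Shrew is at level 1 + 3 = 4.
Every consumer has at least one prey at level 3 or below, so none exceeds level 4.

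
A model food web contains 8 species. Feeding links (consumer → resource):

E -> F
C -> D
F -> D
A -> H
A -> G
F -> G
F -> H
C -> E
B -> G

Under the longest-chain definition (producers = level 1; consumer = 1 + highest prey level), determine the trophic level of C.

H is a producer → level 1.
F eats H (level 1); other prey at levels: G 1, D 1 → level 2.
E eats F → level 3.
C eats E (level 3); other prey at levels: D 1 → level 4.

Trophic level 4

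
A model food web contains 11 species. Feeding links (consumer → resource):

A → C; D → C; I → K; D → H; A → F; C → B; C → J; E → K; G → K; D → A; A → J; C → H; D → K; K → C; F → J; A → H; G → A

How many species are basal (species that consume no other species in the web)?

3

Basal species (no prey listed): B, H, J.
Count: 3.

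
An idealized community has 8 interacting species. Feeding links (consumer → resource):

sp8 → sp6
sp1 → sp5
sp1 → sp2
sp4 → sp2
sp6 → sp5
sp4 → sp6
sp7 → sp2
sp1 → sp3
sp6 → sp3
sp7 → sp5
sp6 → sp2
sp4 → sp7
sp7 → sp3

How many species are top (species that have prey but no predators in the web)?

Top species (has prey, but nothing eats it): sp1, sp8, sp4.
Count: 3.

3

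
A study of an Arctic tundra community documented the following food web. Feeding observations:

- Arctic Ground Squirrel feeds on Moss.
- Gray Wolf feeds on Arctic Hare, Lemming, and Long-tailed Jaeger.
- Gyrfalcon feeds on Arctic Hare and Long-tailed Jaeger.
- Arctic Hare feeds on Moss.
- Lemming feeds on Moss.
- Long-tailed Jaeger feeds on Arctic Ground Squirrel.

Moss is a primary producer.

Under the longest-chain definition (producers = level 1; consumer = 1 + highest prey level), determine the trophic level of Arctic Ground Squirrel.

Trophic level 2

Moss is a producer → level 1.
Arctic Ground Squirrel eats Moss → level 2.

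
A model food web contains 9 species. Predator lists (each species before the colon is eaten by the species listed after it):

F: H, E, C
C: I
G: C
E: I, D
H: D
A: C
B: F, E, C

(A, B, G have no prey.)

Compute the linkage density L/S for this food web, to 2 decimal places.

L/S = 1.33

There are L = 12 links among S = 9 species.
L/S = 12/9 = 1.3333 ≈ 1.33.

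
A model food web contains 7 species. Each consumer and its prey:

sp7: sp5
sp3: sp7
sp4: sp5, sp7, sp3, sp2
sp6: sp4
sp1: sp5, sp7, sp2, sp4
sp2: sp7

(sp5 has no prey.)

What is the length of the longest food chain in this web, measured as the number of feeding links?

4 links

One longest chain: sp5 → sp7 → sp3 → sp4 → sp6.
It has 5 species and 4 links.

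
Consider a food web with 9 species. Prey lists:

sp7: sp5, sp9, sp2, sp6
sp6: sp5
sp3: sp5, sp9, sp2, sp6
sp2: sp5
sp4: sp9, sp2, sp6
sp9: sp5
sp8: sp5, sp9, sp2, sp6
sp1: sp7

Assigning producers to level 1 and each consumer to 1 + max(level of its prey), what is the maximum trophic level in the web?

4

Producers (level 1): sp5.
sp5 → sp9 → sp7 → sp1 gives sp1 level 4.
No species has a prey at level 4, so no species reaches level 5.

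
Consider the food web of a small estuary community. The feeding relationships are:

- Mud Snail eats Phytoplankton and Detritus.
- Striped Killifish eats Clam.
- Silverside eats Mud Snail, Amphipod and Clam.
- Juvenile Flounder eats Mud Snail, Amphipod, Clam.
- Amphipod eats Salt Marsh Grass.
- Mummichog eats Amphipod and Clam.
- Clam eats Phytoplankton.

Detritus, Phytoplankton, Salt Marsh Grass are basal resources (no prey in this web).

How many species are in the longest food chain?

3 species

One longest chain: Phytoplankton → Clam → Mummichog.
It has 3 species and 2 links.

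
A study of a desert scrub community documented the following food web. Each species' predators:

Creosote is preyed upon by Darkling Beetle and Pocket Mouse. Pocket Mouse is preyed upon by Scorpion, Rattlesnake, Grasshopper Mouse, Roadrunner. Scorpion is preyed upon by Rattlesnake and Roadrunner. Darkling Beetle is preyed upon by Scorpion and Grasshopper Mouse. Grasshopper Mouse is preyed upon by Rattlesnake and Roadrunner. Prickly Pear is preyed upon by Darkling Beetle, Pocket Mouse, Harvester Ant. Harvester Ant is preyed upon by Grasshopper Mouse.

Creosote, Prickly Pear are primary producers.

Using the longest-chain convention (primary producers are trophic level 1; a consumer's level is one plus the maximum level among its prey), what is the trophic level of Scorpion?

Creosote is a producer → level 1.
Darkling Beetle eats Creosote (level 1); other prey at levels: Prickly Pear 1 → level 2.
Scorpion eats Darkling Beetle (level 2); other prey at levels: Pocket Mouse 2 → level 3.

Trophic level 3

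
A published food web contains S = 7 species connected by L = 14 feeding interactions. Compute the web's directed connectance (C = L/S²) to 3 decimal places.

C = 0.286

The web has S = 7 species and L = 14 feeding links.
C = L / S² = 14 / 49 = 0.2857 ≈ 0.286.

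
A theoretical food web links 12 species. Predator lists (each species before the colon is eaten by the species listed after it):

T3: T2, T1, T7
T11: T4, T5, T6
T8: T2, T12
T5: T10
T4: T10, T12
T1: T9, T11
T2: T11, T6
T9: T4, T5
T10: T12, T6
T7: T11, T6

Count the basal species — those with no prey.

2

Basal species (no prey listed): T3, T8.
Count: 2.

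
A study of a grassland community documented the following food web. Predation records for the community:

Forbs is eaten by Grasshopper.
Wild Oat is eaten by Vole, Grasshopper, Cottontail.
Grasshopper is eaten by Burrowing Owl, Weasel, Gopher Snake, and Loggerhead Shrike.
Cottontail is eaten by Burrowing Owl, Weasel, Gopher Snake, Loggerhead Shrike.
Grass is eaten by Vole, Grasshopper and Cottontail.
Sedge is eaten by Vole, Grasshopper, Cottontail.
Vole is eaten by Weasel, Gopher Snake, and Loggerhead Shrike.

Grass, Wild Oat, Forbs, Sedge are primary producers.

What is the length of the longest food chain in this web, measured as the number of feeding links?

2 links

One longest chain: Grass → Grasshopper → Loggerhead Shrike.
It has 3 species and 2 links.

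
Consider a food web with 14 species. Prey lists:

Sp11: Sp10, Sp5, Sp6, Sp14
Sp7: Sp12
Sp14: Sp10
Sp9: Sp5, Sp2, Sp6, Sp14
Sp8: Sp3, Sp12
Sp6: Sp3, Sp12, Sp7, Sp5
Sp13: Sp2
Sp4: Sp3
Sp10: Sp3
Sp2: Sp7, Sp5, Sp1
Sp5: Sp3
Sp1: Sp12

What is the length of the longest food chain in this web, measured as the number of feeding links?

One longest chain: Sp12 → Sp7 → Sp2 → Sp9.
It has 4 species and 3 links.

3 links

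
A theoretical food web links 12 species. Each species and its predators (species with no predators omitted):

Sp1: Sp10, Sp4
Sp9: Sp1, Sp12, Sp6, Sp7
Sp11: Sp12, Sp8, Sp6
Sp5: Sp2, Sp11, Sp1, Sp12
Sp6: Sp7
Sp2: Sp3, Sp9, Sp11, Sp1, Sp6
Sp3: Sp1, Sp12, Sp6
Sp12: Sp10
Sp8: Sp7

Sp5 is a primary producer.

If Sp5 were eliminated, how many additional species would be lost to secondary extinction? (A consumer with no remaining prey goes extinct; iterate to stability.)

Remove Sp5.
Round 1: Sp2 (all prey gone) → extinct.
Round 2: Sp3 (all prey gone), Sp9 (all prey gone), Sp11 (all prey gone) → extinct.
Round 3: Sp1 (all prey gone), Sp12 (all prey gone), Sp8 (all prey gone), Sp6 (all prey gone) → extinct.
Round 4: Sp10 (all prey gone), Sp7 (all prey gone), Sp4 (all prey gone) → extinct.
No further losses. Total secondary extinctions: 11.

11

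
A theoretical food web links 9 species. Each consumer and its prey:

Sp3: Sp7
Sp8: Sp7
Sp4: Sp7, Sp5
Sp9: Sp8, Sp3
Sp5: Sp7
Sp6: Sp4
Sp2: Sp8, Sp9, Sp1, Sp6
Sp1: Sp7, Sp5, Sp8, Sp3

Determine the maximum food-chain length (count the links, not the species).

4 links

One longest chain: Sp7 → Sp5 → Sp4 → Sp6 → Sp2.
It has 5 species and 4 links.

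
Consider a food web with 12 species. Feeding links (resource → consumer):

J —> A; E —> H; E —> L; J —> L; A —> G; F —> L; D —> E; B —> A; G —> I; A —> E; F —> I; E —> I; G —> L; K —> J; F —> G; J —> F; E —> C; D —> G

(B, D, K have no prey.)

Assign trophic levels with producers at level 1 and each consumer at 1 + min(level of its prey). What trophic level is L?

Trophic level 3

K is a producer → level 1.
J eats K → level 2.
L eats J → level 3.
No prey of L is below level 2, so 3 is the minimum.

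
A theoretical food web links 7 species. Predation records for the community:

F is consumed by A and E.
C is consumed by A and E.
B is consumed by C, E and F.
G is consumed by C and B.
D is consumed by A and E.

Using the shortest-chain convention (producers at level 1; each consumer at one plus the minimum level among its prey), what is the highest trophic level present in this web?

3

Producers (level 1): G, D.
Following each consumer down to its lowest-level prey: G → B → F (levels 1 through 3).
All prey of F (B 2) are at level 2 or above, so F is at level 1 + 2 = 3.
Every consumer has at least one prey at level 2 or below, so none exceeds level 3.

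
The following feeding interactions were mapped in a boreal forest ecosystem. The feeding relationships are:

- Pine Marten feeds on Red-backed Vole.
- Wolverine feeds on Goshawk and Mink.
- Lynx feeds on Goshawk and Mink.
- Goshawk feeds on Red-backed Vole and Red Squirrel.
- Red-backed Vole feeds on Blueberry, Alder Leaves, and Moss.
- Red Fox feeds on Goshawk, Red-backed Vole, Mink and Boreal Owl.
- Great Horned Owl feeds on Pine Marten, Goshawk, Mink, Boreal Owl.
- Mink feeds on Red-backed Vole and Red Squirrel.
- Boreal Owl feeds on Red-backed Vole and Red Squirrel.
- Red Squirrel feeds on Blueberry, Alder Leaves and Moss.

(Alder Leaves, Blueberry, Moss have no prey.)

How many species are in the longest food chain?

4 species

One longest chain: Alder Leaves → Red-backed Vole → Goshawk → Great Horned Owl.
It has 4 species and 3 links.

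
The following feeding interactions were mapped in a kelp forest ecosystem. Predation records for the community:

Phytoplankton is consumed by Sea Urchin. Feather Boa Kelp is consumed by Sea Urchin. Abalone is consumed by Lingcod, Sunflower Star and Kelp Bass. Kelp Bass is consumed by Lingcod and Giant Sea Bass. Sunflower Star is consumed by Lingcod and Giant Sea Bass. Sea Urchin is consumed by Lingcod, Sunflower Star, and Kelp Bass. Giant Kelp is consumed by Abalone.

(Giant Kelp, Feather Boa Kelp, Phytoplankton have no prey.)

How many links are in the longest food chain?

3 links

One longest chain: Feather Boa Kelp → Sea Urchin → Kelp Bass → Giant Sea Bass.
It has 4 species and 3 links.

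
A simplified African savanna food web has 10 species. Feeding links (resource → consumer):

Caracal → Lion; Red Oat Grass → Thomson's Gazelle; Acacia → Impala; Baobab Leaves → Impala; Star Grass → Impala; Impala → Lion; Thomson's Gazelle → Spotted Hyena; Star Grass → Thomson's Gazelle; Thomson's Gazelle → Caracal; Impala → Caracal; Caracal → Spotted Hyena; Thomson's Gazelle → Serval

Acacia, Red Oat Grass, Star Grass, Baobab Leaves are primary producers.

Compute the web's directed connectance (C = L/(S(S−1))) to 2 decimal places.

The web has S = 10 species and L = 12 feeding links.
C = L / (S(S−1)) = 12 / 90 = 0.1333 ≈ 0.13.

C = 0.13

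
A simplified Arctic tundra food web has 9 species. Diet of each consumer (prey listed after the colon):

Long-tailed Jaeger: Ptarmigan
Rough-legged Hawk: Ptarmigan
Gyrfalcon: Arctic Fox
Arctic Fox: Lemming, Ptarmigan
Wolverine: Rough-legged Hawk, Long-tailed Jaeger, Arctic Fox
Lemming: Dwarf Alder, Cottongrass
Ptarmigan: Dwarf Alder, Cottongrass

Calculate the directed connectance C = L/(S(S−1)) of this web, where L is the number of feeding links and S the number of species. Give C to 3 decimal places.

C = 0.167

The web has S = 9 species and L = 12 feeding links.
C = L / (S(S−1)) = 12 / 72 = 0.1667 ≈ 0.167.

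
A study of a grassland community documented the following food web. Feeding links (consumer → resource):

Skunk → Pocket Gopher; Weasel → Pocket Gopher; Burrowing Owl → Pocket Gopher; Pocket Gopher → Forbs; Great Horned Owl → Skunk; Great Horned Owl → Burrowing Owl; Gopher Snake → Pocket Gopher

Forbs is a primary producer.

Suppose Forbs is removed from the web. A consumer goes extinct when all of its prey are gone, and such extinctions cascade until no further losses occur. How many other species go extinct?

6

Remove Forbs.
Round 1: Pocket Gopher (all prey gone) → extinct.
Round 2: Skunk (all prey gone), Weasel (all prey gone), Burrowing Owl (all prey gone), Gopher Snake (all prey gone) → extinct.
Round 3: Great Horned Owl (all prey gone) → extinct.
No further losses. Total secondary extinctions: 6.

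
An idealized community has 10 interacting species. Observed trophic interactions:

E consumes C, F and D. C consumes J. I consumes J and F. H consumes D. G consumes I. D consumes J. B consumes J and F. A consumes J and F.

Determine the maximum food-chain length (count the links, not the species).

One longest chain: J → D → H.
It has 3 species and 2 links.

2 links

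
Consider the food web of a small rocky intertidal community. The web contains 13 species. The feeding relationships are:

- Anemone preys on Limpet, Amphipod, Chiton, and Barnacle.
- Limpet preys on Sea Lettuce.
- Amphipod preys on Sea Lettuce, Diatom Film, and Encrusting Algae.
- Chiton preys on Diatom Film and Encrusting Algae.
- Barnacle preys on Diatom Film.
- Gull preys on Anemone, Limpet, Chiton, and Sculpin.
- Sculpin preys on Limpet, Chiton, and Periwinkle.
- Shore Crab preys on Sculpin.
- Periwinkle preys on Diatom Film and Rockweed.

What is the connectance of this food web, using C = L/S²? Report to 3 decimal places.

C = 0.124

The web has S = 13 species and L = 21 feeding links.
C = L / S² = 21 / 169 = 0.1243 ≈ 0.124.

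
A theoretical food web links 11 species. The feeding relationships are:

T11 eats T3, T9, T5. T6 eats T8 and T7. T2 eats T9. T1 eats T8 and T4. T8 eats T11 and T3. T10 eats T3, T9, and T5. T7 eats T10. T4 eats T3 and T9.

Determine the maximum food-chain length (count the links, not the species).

One longest chain: T9 → T10 → T7 → T6.
It has 4 species and 3 links.

3 links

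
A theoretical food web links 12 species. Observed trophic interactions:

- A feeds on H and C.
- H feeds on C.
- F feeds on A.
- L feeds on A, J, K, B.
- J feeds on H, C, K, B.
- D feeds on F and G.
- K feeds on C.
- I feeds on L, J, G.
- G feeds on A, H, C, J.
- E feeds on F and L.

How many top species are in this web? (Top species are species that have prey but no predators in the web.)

Top species (has prey, but nothing eats it): E, I, D.
Count: 3.

3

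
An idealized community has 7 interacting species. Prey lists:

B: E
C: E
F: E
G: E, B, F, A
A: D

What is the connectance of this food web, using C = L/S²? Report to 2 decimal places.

The web has S = 7 species and L = 8 feeding links.
C = L / S² = 8 / 49 = 0.1633 ≈ 0.16.

C = 0.16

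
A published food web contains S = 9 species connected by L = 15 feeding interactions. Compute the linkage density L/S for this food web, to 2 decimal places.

There are L = 15 links among S = 9 species.
L/S = 15/9 = 1.6667 ≈ 1.67.

L/S = 1.67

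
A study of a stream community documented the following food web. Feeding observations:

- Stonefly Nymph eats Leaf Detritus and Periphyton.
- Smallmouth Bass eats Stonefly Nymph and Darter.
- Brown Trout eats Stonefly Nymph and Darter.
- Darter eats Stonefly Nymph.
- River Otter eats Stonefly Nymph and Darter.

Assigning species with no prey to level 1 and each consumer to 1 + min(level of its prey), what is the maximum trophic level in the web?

Basal resources (level 1): Leaf Detritus, Periphyton.
Following each consumer down to its lowest-level prey: Leaf Detritus → Stonefly Nymph → Darter (levels 1 through 3).
All prey of Darter (Stonefly Nymph 2) are at level 2 or above, so Darter is at level 1 + 2 = 3.
Every consumer has at least one prey at level 2 or below, so none exceeds level 3.

3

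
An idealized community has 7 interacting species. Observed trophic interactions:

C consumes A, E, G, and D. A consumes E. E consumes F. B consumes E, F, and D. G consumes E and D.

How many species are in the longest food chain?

One longest chain: F → E → A → C.
It has 4 species and 3 links.

4 species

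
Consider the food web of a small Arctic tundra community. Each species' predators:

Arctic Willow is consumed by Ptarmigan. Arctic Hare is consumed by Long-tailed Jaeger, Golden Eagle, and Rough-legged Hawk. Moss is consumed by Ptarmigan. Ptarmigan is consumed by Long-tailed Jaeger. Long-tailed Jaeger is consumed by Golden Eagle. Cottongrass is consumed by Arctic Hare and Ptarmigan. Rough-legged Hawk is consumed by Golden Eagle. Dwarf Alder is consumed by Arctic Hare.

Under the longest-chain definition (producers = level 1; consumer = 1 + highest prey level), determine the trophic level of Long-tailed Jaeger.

Dwarf Alder is a producer → level 1.
Arctic Hare eats Dwarf Alder (level 1); other prey at levels: Cottongrass 1 → level 2.
Long-tailed Jaeger eats Arctic Hare (level 2); other prey at levels: Ptarmigan 2 → level 3.

Trophic level 3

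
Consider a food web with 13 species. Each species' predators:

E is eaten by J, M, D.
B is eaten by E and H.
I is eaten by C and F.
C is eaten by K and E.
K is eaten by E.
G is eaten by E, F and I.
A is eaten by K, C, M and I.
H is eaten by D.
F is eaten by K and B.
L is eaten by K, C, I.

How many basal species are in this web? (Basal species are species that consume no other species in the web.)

Basal species (no prey listed): G, L, A.
Count: 3.

3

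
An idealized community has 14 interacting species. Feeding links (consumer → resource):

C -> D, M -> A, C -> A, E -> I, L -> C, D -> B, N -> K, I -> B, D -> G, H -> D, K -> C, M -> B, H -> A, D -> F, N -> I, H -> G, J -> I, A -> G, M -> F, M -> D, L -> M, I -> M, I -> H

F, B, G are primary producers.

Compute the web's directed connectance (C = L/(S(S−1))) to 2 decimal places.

The web has S = 14 species and L = 23 feeding links.
C = L / (S(S−1)) = 23 / 182 = 0.1264 ≈ 0.13.

C = 0.13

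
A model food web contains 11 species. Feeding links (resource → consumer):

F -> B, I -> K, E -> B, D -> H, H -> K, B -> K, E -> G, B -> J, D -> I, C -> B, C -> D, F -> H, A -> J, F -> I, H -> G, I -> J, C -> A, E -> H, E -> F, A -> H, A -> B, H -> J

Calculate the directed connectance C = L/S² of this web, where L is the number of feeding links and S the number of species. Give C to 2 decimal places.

C = 0.18

The web has S = 11 species and L = 22 feeding links.
C = L / S² = 22 / 121 = 0.1818 ≈ 0.18.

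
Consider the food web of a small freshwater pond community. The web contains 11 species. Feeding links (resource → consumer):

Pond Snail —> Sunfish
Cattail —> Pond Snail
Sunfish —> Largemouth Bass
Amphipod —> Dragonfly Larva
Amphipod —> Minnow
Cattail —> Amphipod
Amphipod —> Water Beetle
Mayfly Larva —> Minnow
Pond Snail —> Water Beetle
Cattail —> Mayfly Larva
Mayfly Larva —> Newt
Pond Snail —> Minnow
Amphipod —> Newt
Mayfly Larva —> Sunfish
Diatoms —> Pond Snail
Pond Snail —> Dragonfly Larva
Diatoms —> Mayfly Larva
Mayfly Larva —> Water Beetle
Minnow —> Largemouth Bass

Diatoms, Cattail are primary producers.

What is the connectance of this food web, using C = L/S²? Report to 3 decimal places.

The web has S = 11 species and L = 19 feeding links.
C = L / S² = 19 / 121 = 0.1570 ≈ 0.157.

C = 0.157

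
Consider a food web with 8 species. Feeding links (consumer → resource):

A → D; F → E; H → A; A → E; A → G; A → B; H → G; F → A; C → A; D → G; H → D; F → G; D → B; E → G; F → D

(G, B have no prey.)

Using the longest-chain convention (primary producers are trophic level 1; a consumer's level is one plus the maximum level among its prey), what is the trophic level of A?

G is a producer → level 1.
E eats G → level 2.
A eats E (level 2); other prey at levels: G 1, B 1, D 2 → level 3.

Trophic level 3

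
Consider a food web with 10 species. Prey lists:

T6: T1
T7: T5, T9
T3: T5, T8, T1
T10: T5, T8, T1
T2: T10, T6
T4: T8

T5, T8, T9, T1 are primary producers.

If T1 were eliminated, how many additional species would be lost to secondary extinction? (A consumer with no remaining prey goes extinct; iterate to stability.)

1

Remove T1.
Round 1: T6 (all prey gone) → extinct.
No further losses. Total secondary extinctions: 1.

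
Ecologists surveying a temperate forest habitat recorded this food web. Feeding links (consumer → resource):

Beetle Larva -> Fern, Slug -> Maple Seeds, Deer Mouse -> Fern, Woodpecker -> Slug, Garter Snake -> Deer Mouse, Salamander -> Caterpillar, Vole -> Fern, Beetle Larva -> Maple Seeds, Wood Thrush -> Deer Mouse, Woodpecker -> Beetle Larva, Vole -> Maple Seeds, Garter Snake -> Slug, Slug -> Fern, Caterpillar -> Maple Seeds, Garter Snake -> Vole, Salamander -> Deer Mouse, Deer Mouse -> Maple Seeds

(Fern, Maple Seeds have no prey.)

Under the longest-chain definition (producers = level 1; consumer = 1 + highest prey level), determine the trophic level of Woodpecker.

Trophic level 3

Fern is a producer → level 1.
Beetle Larva eats Fern (level 1); other prey at levels: Maple Seeds 1 → level 2.
Woodpecker eats Beetle Larva (level 2); other prey at levels: Slug 2 → level 3.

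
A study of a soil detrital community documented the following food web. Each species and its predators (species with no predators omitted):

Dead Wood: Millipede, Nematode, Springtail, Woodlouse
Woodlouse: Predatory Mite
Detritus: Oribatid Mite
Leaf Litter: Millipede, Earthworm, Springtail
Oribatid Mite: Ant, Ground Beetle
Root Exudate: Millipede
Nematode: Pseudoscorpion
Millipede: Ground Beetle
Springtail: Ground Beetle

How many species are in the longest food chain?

3 species

One longest chain: Detritus → Oribatid Mite → Ant.
It has 3 species and 2 links.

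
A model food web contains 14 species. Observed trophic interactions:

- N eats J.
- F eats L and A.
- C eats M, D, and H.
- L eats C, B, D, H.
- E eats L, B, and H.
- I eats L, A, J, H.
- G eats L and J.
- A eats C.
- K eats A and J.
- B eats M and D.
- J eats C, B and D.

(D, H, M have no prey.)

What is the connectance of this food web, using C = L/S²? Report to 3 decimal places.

The web has S = 14 species and L = 27 feeding links.
C = L / S² = 27 / 196 = 0.1378 ≈ 0.138.

C = 0.138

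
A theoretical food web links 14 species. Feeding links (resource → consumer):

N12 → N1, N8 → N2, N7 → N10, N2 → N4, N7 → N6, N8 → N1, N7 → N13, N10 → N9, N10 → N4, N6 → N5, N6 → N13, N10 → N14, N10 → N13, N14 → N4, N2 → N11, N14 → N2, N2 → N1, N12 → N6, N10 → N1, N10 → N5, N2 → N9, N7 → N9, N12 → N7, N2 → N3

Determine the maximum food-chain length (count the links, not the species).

One longest chain: N12 → N7 → N10 → N14 → N2 → N1.
It has 6 species and 5 links.

5 links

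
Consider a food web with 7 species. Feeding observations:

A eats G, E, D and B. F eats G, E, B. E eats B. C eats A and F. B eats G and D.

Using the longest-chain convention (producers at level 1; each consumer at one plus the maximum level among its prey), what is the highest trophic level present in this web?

5

Producers (level 1): D, G.
D → B → E → A → C gives C level 5.
No species has a prey at level 5, so no species reaches level 6.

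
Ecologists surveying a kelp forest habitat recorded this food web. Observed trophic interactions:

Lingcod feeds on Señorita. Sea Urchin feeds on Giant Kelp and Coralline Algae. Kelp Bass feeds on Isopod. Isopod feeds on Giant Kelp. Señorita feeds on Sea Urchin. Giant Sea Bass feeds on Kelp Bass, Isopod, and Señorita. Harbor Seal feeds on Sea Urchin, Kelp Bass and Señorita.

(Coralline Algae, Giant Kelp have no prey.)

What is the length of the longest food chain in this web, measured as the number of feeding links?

One longest chain: Coralline Algae → Sea Urchin → Señorita → Lingcod.
It has 4 species and 3 links.

3 links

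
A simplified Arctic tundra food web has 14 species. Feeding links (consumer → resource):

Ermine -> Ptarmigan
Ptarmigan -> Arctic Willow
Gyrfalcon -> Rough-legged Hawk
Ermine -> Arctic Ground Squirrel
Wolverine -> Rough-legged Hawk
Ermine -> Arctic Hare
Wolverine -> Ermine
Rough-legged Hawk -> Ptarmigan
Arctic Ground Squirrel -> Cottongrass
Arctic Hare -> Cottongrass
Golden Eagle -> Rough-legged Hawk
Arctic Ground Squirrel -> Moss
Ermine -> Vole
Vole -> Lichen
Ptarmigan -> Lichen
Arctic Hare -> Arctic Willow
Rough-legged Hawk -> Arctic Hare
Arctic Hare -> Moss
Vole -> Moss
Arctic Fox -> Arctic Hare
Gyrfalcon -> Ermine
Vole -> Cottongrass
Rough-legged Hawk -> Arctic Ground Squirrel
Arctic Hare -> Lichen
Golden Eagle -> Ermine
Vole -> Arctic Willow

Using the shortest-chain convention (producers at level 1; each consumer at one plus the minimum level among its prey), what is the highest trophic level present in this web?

4

Producers (level 1): Lichen, Moss, Cottongrass, Arctic Willow.
Following each consumer down to its lowest-level prey: Lichen → Arctic Hare → Ermine → Wolverine (levels 1 through 4).
All prey of Wolverine (Ermine 3, Rough-legged Hawk 3) are at level 3 or above, so Wolverine is at level 1 + 3 = 4.
Every consumer has at least one prey at level 3 or below, so none exceeds level 4.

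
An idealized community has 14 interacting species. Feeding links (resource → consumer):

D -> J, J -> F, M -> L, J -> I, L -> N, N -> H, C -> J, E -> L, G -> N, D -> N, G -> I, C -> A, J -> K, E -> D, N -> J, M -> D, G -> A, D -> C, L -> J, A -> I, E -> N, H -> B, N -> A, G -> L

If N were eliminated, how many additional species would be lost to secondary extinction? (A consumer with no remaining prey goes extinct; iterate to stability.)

Remove N.
Round 1: H (all prey gone) → extinct.
Round 2: B (all prey gone) → extinct.
No further losses. Total secondary extinctions: 2.

2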